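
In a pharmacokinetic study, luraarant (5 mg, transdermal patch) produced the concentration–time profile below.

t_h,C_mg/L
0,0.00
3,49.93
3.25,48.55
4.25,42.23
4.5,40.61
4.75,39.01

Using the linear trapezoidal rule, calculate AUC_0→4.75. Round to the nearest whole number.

Trapezoidal AUC_0→4.75:
  [0→3]: (0.00+49.93)/2 × 3 = 74.895
  [3→3.25]: (49.93+48.55)/2 × 0.25 = 12.31
  [3.25→4.25]: (48.55+42.23)/2 × 1 = 45.39
  [4.25→4.5]: (42.23+40.61)/2 × 0.25 = 10.355
  [4.5→4.75]: (40.61+39.01)/2 × 0.25 = 9.9525
  Sum = 152.9025 mg/L·h

AUC = 153 mg/L·h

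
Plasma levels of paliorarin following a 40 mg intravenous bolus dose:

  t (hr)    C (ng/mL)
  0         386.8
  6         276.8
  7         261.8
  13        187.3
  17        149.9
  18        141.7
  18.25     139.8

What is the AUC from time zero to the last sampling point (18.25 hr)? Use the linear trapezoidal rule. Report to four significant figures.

AUC = 4463 ng/mL·hr

Trapezoidal AUC_0→18.25:
  [0→6]: (386.8+276.8)/2 × 6 = 1990.8
  [6→7]: (276.8+261.8)/2 × 1 = 269.3
  [7→13]: (261.8+187.3)/2 × 6 = 1347.3
  [13→17]: (187.3+149.9)/2 × 4 = 674.4
  [17→18]: (149.9+141.7)/2 × 1 = 145.8
  [18→18.25]: (141.7+139.8)/2 × 0.25 = 35.1875
  Sum = 4462.7875 ng/mL·hr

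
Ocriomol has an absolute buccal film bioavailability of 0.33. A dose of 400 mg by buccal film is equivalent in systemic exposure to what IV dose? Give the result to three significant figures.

Systemic exposure from an extravascular dose = F × D_ev, so the equivalent IV dose is F × D_ev.
D_iv = F × D_ev = 0.33 × 400 = 132 mg

D_iv = 132 mg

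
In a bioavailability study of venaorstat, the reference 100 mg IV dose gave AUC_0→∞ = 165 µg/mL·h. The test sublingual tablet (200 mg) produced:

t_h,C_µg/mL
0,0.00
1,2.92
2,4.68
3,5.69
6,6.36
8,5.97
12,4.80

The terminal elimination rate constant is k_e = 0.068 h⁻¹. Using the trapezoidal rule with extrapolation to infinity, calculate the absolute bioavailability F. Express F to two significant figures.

Trapezoidal AUC_0→12 (sublingual tablet):
  [0→1]: (0.00+2.92)/2 × 1 = 1.46
  [1→2]: (2.92+4.68)/2 × 1 = 3.8
  [2→3]: (4.68+5.69)/2 × 1 = 5.185
  [3→6]: (5.69+6.36)/2 × 3 = 18.075
  [6→8]: (6.36+5.97)/2 × 2 = 12.33
  [8→12]: (5.97+4.80)/2 × 4 = 21.54
  Sum = 62.39 µg/mL·h
Tail: C_last/k_e = 4.80/0.068 = 70.588
AUC_0→∞ (sublingual tablet) = 62.39 + 70.588 = 132.978 µg/mL·h
F = (AUC_ev/D_ev)/(AUC_iv/D_iv) = (132.978/200)/(165/100) = 0.66489/1.65 = 0.4030

F = 0.40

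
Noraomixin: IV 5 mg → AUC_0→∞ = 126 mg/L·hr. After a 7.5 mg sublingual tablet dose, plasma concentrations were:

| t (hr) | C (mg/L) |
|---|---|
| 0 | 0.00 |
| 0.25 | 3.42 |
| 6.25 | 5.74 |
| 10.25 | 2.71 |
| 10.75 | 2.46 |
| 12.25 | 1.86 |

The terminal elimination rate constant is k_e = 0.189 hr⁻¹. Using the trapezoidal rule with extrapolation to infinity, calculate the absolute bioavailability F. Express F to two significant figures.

F = 0.31

Trapezoidal AUC_0→12.25 (sublingual tablet):
  [0→0.25]: (0.00+3.42)/2 × 0.25 = 0.4275
  [0.25→6.25]: (3.42+5.74)/2 × 6 = 27.48
  [6.25→10.25]: (5.74+2.71)/2 × 4 = 16.9
  [10.25→10.75]: (2.71+2.46)/2 × 0.5 = 1.2925
  [10.75→12.25]: (2.46+1.86)/2 × 1.5 = 3.24
  Sum = 49.34 mg/L·hr
Tail: C_last/k_e = 1.86/0.189 = 9.841
AUC_0→∞ (sublingual tablet) = 49.34 + 9.841 = 59.181 mg/L·hr
F = (AUC_ev/D_ev)/(AUC_iv/D_iv) = (59.181/7.5)/(126/5) = 7.8908/25.2 = 0.3131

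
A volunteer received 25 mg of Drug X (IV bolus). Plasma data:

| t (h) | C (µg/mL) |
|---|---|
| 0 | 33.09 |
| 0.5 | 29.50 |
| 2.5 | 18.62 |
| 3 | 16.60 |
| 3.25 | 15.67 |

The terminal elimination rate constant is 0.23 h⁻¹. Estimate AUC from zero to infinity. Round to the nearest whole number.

Trapezoidal AUC_0→3.25:
  [0→0.5]: (33.09+29.50)/2 × 0.5 = 15.6475
  [0.5→2.5]: (29.50+18.62)/2 × 2 = 48.12
  [2.5→3]: (18.62+16.60)/2 × 0.5 = 8.805
  [3→3.25]: (16.60+15.67)/2 × 0.25 = 4.03375
  Sum = 76.60625 µg/mL·h
Extrapolated tail: C_last / k_e = 15.67 / 0.23 = 68.130
AUC_0→∞ = 76.60625 + 68.130 = 144.73625 µg/mL·h

AUC = 145 µg/mL·h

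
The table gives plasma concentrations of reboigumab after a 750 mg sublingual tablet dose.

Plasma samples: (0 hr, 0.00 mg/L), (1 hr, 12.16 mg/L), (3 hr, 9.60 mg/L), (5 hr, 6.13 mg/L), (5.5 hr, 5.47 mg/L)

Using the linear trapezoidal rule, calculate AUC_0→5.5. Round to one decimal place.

AUC = 46.5 mg/L·hr

Trapezoidal AUC_0→5.5:
  [0→1]: (0.00+12.16)/2 × 1 = 6.08
  [1→3]: (12.16+9.60)/2 × 2 = 21.76
  [3→5]: (9.60+6.13)/2 × 2 = 15.73
  [5→5.5]: (6.13+5.47)/2 × 0.5 = 2.9
  Sum = 46.47 mg/L·hr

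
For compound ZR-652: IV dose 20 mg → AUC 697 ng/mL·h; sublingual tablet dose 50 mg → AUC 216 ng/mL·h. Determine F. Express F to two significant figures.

F = 0.12

F = (AUC_ev / D_ev) / (AUC_iv / D_iv)
  = (216/50) / (697/20)
  = 4.32 / 34.85 = 0.1240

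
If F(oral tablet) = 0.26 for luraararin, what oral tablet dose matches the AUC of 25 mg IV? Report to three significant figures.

For equal systemic exposure: F × D_ev = D_iv
D_ev = D_iv / F = 25 / 0.26 = 96.1538 mg

D_oral = 96.2 mg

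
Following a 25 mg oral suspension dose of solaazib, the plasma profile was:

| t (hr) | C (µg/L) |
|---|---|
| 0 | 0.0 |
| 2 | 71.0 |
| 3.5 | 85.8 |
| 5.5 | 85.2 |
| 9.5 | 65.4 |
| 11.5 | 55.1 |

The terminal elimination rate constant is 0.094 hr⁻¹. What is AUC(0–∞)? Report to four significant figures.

AUC = 1367 µg/L·hr

Trapezoidal AUC_0→11.5:
  [0→2]: (0.0+71.0)/2 × 2 = 71.0
  [2→3.5]: (71.0+85.8)/2 × 1.5 = 117.6
  [3.5→5.5]: (85.8+85.2)/2 × 2 = 171.0
  [5.5→9.5]: (85.2+65.4)/2 × 4 = 301.2
  [9.5→11.5]: (65.4+55.1)/2 × 2 = 120.5
  Sum = 781.3 µg/L·hr
Extrapolated tail: C_last / k_e = 55.1 / 0.094 = 586.170
AUC_0→∞ = 781.3 + 586.170 = 1367.47 µg/L·hr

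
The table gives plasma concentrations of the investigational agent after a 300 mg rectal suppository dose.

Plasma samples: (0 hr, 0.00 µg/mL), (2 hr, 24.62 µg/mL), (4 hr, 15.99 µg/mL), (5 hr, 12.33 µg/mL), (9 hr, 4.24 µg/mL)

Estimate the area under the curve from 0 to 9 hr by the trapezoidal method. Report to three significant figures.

Trapezoidal AUC_0→9:
  [0→2]: (0.00+24.62)/2 × 2 = 24.62
  [2→4]: (24.62+15.99)/2 × 2 = 40.61
  [4→5]: (15.99+12.33)/2 × 1 = 14.16
  [5→9]: (12.33+4.24)/2 × 4 = 33.14
  Sum = 112.53 µg/mL·hr

AUC = 113 µg/mL·hr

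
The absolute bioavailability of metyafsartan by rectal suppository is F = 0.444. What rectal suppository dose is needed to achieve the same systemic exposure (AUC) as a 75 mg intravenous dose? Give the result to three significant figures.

D_rectal = 169 mg

For equal systemic exposure: F × D_ev = D_iv
D_ev = D_iv / F = 75 / 0.444 = 168.919 mg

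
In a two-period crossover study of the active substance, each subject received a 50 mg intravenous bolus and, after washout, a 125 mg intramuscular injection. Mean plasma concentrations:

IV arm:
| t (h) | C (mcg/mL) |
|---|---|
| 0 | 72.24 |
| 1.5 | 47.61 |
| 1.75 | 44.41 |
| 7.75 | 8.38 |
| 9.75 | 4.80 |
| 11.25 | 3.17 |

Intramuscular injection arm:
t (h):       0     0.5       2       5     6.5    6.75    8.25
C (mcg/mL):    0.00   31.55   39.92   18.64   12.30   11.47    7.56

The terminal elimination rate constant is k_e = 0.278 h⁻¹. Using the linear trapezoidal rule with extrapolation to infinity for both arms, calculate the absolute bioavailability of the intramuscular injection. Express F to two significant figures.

F = 0.30

Trapezoidal AUC_0→11.25 (IV):
  [0→1.5]: (72.24+47.61)/2 × 1.5 = 89.8875
  [1.5→1.75]: (47.61+44.41)/2 × 0.25 = 11.5025
  [1.75→7.75]: (44.41+8.38)/2 × 6 = 158.37
  [7.75→9.75]: (8.38+4.80)/2 × 2 = 13.18
  [9.75→11.25]: (4.80+3.17)/2 × 1.5 = 5.9775
  Sum = 278.9175 mcg/mL·h
IV tail: 3.17/0.278 = 11.403; AUC_iv,0→∞ = 278.9175 + 11.403 = 290.3205 mcg/mL·h
Trapezoidal AUC_0→8.25 (intramuscular injection):
  [0→0.5]: (0.00+31.55)/2 × 0.5 = 7.8875
  [0.5→2]: (31.55+39.92)/2 × 1.5 = 53.6025
  [2→5]: (39.92+18.64)/2 × 3 = 87.84
  [5→6.5]: (18.64+12.30)/2 × 1.5 = 23.205
  [6.5→6.75]: (12.30+11.47)/2 × 0.25 = 2.97125
  [6.75→8.25]: (11.47+7.56)/2 × 1.5 = 14.2725
  Sum = 189.77875 mcg/mL·h
intramuscular injection tail: 7.56/0.278 = 27.194; AUC_ev,0→∞ = 189.77875 + 27.194 = 216.97275 mcg/mL·h
F = (AUC_ev/D_ev)/(AUC_iv/D_iv) = (216.97275/125)/(290.3205/50) = 1.735782/5.80641 = 0.2989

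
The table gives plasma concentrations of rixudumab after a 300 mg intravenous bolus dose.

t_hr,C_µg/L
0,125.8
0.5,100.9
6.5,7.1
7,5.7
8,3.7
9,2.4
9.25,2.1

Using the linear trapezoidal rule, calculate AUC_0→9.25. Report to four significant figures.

Trapezoidal AUC_0→9.25:
  [0→0.5]: (125.8+100.9)/2 × 0.5 = 56.675
  [0.5→6.5]: (100.9+7.1)/2 × 6 = 324.0
  [6.5→7]: (7.1+5.7)/2 × 0.5 = 3.2
  [7→8]: (5.7+3.7)/2 × 1 = 4.7
  [8→9]: (3.7+2.4)/2 × 1 = 3.05
  [9→9.25]: (2.4+2.1)/2 × 0.25 = 0.5625
  Sum = 392.1875 µg/L·hr

AUC = 392.2 µg/L·hr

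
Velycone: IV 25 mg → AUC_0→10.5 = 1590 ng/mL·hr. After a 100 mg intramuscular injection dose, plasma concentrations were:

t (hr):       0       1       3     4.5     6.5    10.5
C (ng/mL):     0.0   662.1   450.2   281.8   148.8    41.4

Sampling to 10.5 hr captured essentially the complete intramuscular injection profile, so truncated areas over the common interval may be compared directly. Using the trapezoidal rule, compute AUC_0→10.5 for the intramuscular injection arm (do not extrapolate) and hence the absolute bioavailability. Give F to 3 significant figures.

Trapezoidal AUC_0→10.5 (intramuscular injection):
  [0→1]: (0.0+662.1)/2 × 1 = 331.05
  [1→3]: (662.1+450.2)/2 × 2 = 1112.3
  [3→4.5]: (450.2+281.8)/2 × 1.5 = 549.0
  [4.5→6.5]: (281.8+148.8)/2 × 2 = 430.6
  [6.5→10.5]: (148.8+41.4)/2 × 4 = 380.4
  Sum = 2803.35 ng/mL·hr
F = (AUC_ev/D_ev)/(AUC_iv/D_iv) = (2803.35/100)/(1590/25) = 28.0335/63.6 = 0.4408

F = 0.441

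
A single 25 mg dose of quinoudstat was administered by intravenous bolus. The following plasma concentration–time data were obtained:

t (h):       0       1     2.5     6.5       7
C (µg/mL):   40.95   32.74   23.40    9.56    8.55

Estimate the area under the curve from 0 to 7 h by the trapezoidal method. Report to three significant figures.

Trapezoidal AUC_0→7:
  [0→1]: (40.95+32.74)/2 × 1 = 36.845
  [1→2.5]: (32.74+23.40)/2 × 1.5 = 42.105
  [2.5→6.5]: (23.40+9.56)/2 × 4 = 65.92
  [6.5→7]: (9.56+8.55)/2 × 0.5 = 4.5275
  Sum = 149.3975 µg/mL·h

AUC = 149 µg/mL·h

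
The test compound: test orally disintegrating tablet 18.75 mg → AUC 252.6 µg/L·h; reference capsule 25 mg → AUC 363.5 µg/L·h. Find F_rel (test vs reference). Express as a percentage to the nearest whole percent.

F_rel = (AUC_test/D_test) / (AUC_ref/D_ref)
      = (252.6/18.75) / (363.5/25)
      = 13.472 / 14.54 = 0.9265 = 92.65%

F_rel = 93%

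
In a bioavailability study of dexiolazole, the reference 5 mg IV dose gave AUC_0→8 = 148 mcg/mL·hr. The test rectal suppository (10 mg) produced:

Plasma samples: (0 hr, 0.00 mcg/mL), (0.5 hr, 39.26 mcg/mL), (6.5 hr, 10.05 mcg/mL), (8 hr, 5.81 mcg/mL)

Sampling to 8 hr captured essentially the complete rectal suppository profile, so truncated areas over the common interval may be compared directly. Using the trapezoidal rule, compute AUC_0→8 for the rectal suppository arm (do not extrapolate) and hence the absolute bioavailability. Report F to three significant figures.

F = 0.573

Trapezoidal AUC_0→8 (rectal suppository):
  [0→0.5]: (0.00+39.26)/2 × 0.5 = 9.815
  [0.5→6.5]: (39.26+10.05)/2 × 6 = 147.93
  [6.5→8]: (10.05+5.81)/2 × 1.5 = 11.895
  Sum = 169.64 mcg/mL·hr
F = (AUC_ev/D_ev)/(AUC_iv/D_iv) = (169.64/10)/(148/5) = 16.964/29.6 = 0.5731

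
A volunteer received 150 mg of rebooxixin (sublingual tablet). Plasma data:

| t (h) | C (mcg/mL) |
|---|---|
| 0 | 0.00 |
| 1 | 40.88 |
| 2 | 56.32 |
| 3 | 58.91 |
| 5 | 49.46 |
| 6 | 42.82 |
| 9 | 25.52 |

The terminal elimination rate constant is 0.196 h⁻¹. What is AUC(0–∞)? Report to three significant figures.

AUC = 514 mcg/mL·h

Trapezoidal AUC_0→9:
  [0→1]: (0.00+40.88)/2 × 1 = 20.44
  [1→2]: (40.88+56.32)/2 × 1 = 48.6
  [2→3]: (56.32+58.91)/2 × 1 = 57.615
  [3→5]: (58.91+49.46)/2 × 2 = 108.37
  [5→6]: (49.46+42.82)/2 × 1 = 46.14
  [6→9]: (42.82+25.52)/2 × 3 = 102.51
  Sum = 383.675 mcg/mL·h
Extrapolated tail: C_last / k_e = 25.52 / 0.196 = 130.204
AUC_0→∞ = 383.675 + 130.204 = 513.879 mcg/mL·h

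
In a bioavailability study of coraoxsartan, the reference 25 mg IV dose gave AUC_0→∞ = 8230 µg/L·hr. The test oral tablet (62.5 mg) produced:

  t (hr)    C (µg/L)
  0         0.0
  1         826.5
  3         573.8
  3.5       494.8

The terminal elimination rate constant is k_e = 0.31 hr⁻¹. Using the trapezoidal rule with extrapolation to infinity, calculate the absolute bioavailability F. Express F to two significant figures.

F = 0.18

Trapezoidal AUC_0→3.5 (oral tablet):
  [0→1]: (0.0+826.5)/2 × 1 = 413.25
  [1→3]: (826.5+573.8)/2 × 2 = 1400.3
  [3→3.5]: (573.8+494.8)/2 × 0.5 = 267.15
  Sum = 2080.7 µg/L·hr
Tail: C_last/k_e = 494.8/0.31 = 1596.129
AUC_0→∞ (oral tablet) = 2080.7 + 1596.129 = 3676.829 µg/L·hr
F = (AUC_ev/D_ev)/(AUC_iv/D_iv) = (3676.829/62.5)/(8230/25) = 58.829264/329.2 = 0.1787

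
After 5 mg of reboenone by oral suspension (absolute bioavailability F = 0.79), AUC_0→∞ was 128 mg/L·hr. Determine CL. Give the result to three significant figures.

CL = 0.0309 L/hr

CL = F × Dose / AUC_0→∞
   = 0.79 × 5 / 128 = 0.030859375 L/hr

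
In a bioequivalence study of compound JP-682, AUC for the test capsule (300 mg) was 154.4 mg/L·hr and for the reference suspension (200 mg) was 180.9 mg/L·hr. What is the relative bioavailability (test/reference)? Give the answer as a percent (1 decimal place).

F_rel = (AUC_test/D_test) / (AUC_ref/D_ref)
      = (154.4/300) / (180.9/200)
      = 0.514667 / 0.9045 = 0.5690 = 56.90%

F_rel = 56.9%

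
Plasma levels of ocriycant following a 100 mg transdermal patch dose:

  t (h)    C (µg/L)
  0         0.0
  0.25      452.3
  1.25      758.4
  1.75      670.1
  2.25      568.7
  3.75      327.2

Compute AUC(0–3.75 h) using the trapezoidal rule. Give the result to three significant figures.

Trapezoidal AUC_0→3.75:
  [0→0.25]: (0.0+452.3)/2 × 0.25 = 56.5375
  [0.25→1.25]: (452.3+758.4)/2 × 1 = 605.35
  [1.25→1.75]: (758.4+670.1)/2 × 0.5 = 357.125
  [1.75→2.25]: (670.1+568.7)/2 × 0.5 = 309.7
  [2.25→3.75]: (568.7+327.2)/2 × 1.5 = 671.925
  Sum = 2000.6375 µg/L·h

AUC = 2000 µg/L·h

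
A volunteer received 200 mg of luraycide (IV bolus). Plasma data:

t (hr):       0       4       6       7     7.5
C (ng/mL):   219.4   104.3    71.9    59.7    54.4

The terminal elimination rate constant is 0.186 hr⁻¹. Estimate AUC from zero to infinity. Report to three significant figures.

AUC = 1210 ng/mL·hr

Trapezoidal AUC_0→7.5:
  [0→4]: (219.4+104.3)/2 × 4 = 647.4
  [4→6]: (104.3+71.9)/2 × 2 = 176.2
  [6→7]: (71.9+59.7)/2 × 1 = 65.8
  [7→7.5]: (59.7+54.4)/2 × 0.5 = 28.525
  Sum = 917.925 ng/mL·hr
Extrapolated tail: C_last / k_e = 54.4 / 0.186 = 292.473
AUC_0→∞ = 917.925 + 292.473 = 1210.398 ng/mL·hr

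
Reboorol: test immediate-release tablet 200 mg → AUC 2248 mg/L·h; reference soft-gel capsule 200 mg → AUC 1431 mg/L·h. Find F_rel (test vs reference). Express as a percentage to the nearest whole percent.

F_rel = 157%

F_rel = (AUC_test/D_test) / (AUC_ref/D_ref)
      = (2248/200) / (1431/200)
      = 11.24 / 7.155 = 1.5709 = 157.09%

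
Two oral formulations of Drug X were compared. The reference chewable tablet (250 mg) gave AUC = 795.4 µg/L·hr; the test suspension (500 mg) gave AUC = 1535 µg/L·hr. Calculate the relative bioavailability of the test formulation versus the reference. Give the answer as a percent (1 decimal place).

F_rel = 96.5%

F_rel = (AUC_test/D_test) / (AUC_ref/D_ref)
      = (1535/500) / (795.4/250)
      = 3.07 / 3.1816 = 0.9649 = 96.49%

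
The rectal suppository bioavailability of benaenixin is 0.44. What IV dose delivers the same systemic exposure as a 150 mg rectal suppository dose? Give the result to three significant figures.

Systemic exposure from an extravascular dose = F × D_ev, so the equivalent IV dose is F × D_ev.
D_iv = F × D_ev = 0.44 × 150 = 66 mg

D_iv = 66.0 mg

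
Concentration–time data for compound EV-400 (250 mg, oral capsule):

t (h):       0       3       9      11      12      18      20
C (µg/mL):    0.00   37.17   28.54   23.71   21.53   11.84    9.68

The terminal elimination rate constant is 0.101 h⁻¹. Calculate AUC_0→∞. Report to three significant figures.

AUC = 545 µg/mL·h

Trapezoidal AUC_0→20:
  [0→3]: (0.00+37.17)/2 × 3 = 55.755
  [3→9]: (37.17+28.54)/2 × 6 = 197.13
  [9→11]: (28.54+23.71)/2 × 2 = 52.25
  [11→12]: (23.71+21.53)/2 × 1 = 22.62
  [12→18]: (21.53+11.84)/2 × 6 = 100.11
  [18→20]: (11.84+9.68)/2 × 2 = 21.52
  Sum = 449.385 µg/mL·h
Extrapolated tail: C_last / k_e = 9.68 / 0.101 = 95.842
AUC_0→∞ = 449.385 + 95.842 = 545.227 µg/mL·h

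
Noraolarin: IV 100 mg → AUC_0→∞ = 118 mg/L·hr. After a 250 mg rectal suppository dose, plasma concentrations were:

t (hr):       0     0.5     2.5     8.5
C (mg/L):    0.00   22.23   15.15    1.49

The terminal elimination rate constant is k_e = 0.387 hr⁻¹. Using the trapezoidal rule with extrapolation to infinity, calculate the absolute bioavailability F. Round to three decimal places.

F = 0.328

Trapezoidal AUC_0→8.5 (rectal suppository):
  [0→0.5]: (0.00+22.23)/2 × 0.5 = 5.5575
  [0.5→2.5]: (22.23+15.15)/2 × 2 = 37.38
  [2.5→8.5]: (15.15+1.49)/2 × 6 = 49.92
  Sum = 92.8575 mg/L·hr
Tail: C_last/k_e = 1.49/0.387 = 3.850
AUC_0→∞ (rectal suppository) = 92.8575 + 3.850 = 96.7075 mg/L·hr
F = (AUC_ev/D_ev)/(AUC_iv/D_iv) = (96.7075/250)/(118/100) = 0.38683/1.18 = 0.3278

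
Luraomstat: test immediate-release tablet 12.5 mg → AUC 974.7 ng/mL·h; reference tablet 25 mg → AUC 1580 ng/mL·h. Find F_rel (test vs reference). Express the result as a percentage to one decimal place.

F_rel = 123.4%

F_rel = (AUC_test/D_test) / (AUC_ref/D_ref)
      = (974.7/12.5) / (1580/25)
      = 77.976 / 63.2 = 1.2338 = 123.38%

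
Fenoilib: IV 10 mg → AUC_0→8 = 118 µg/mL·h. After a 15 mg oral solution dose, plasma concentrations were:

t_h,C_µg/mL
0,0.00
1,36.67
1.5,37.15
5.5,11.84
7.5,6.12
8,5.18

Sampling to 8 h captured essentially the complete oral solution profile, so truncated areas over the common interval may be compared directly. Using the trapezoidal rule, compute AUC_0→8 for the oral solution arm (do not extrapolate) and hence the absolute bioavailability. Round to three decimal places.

F = 0.879

Trapezoidal AUC_0→8 (oral solution):
  [0→1]: (0.00+36.67)/2 × 1 = 18.335
  [1→1.5]: (36.67+37.15)/2 × 0.5 = 18.455
  [1.5→5.5]: (37.15+11.84)/2 × 4 = 97.98
  [5.5→7.5]: (11.84+6.12)/2 × 2 = 17.96
  [7.5→8]: (6.12+5.18)/2 × 0.5 = 2.825
  Sum = 155.555 µg/mL·h
F = (AUC_ev/D_ev)/(AUC_iv/D_iv) = (155.555/15)/(118/10) = 10.3703/11.8 = 0.8788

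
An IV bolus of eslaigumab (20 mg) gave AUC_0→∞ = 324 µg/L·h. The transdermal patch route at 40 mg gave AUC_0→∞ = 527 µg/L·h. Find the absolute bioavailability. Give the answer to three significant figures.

F = (AUC_ev / D_ev) / (AUC_iv / D_iv)
  = (527/40) / (324/20)
  = 13.175 / 16.2 = 0.8133

F = 0.813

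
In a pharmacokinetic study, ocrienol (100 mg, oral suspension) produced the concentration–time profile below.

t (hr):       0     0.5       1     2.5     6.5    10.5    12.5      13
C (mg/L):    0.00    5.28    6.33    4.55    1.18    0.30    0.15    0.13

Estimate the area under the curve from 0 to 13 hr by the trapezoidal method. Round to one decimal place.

Trapezoidal AUC_0→13:
  [0→0.5]: (0.00+5.28)/2 × 0.5 = 1.32
  [0.5→1]: (5.28+6.33)/2 × 0.5 = 2.9025
  [1→2.5]: (6.33+4.55)/2 × 1.5 = 8.16
  [2.5→6.5]: (4.55+1.18)/2 × 4 = 11.46
  [6.5→10.5]: (1.18+0.30)/2 × 4 = 2.96
  [10.5→12.5]: (0.30+0.15)/2 × 2 = 0.45
  [12.5→13]: (0.15+0.13)/2 × 0.5 = 0.07
  Sum = 27.3225 mg/L·hr

AUC = 27.3 mg/L·hr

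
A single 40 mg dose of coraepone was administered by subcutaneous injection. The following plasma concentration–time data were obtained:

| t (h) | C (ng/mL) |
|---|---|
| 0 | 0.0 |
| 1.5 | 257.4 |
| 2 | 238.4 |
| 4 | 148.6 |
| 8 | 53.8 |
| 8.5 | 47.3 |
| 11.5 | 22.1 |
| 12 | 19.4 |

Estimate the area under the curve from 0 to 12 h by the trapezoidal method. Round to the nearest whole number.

Trapezoidal AUC_0→12:
  [0→1.5]: (0.0+257.4)/2 × 1.5 = 193.05
  [1.5→2]: (257.4+238.4)/2 × 0.5 = 123.95
  [2→4]: (238.4+148.6)/2 × 2 = 387.0
  [4→8]: (148.6+53.8)/2 × 4 = 404.8
  [8→8.5]: (53.8+47.3)/2 × 0.5 = 25.275
  [8.5→11.5]: (47.3+22.1)/2 × 3 = 104.1
  [11.5→12]: (22.1+19.4)/2 × 0.5 = 10.375
  Sum = 1248.55 ng/mL·h

AUC = 1249 ng/mL·h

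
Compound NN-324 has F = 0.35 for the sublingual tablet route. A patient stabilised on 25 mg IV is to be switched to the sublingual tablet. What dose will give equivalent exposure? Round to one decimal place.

For equal systemic exposure: F × D_ev = D_iv
D_ev = D_iv / F = 25 / 0.35 = 71.4286 mg

D_sublingual = 71.4 mg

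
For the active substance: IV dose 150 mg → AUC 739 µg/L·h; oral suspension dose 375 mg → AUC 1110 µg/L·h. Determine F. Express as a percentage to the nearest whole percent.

F = 60%

F = (AUC_ev / D_ev) / (AUC_iv / D_iv)
  = (1110/375) / (739/150)
  = 2.96 / 4.92667 = 0.6008
  = 60.08%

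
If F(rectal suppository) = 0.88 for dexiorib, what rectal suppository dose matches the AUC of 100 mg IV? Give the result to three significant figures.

D_rectal = 114 mg

For equal systemic exposure: F × D_ev = D_iv
D_ev = D_iv / F = 100 / 0.88 = 113.636 mg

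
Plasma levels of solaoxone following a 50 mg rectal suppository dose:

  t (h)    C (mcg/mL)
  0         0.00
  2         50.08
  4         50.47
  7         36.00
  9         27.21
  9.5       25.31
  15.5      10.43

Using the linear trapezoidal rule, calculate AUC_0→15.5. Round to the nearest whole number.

AUC = 464 mcg/mL·h

Trapezoidal AUC_0→15.5:
  [0→2]: (0.00+50.08)/2 × 2 = 50.08
  [2→4]: (50.08+50.47)/2 × 2 = 100.55
  [4→7]: (50.47+36.00)/2 × 3 = 129.705
  [7→9]: (36.00+27.21)/2 × 2 = 63.21
  [9→9.5]: (27.21+25.31)/2 × 0.5 = 13.13
  [9.5→15.5]: (25.31+10.43)/2 × 6 = 107.22
  Sum = 463.895 mcg/mL·h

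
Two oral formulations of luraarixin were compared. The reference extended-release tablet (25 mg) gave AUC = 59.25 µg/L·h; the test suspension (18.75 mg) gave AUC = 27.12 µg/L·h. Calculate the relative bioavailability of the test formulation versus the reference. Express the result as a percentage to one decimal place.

F_rel = (AUC_test/D_test) / (AUC_ref/D_ref)
      = (27.12/18.75) / (59.25/25)
      = 1.4464 / 2.37 = 0.6103 = 61.03%

F_rel = 61.0%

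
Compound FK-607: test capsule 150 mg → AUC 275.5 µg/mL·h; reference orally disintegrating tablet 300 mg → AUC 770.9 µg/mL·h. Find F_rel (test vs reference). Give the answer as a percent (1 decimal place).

F_rel = (AUC_test/D_test) / (AUC_ref/D_ref)
      = (275.5/150) / (770.9/300)
      = 1.83667 / 2.56967 = 0.7147 = 71.47%

F_rel = 71.5%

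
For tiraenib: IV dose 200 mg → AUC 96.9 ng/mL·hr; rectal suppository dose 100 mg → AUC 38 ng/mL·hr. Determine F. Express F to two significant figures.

F = 0.78

F = (AUC_ev / D_ev) / (AUC_iv / D_iv)
  = (38/100) / (96.9/200)
  = 0.38 / 0.4845 = 0.7843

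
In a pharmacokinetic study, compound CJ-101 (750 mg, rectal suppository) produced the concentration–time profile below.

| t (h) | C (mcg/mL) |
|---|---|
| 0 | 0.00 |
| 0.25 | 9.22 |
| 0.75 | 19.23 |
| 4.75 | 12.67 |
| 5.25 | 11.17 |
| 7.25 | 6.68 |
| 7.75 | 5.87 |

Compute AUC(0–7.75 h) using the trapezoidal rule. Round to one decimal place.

Trapezoidal AUC_0→7.75:
  [0→0.25]: (0.00+9.22)/2 × 0.25 = 1.1525
  [0.25→0.75]: (9.22+19.23)/2 × 0.5 = 7.1125
  [0.75→4.75]: (19.23+12.67)/2 × 4 = 63.8
  [4.75→5.25]: (12.67+11.17)/2 × 0.5 = 5.96
  [5.25→7.25]: (11.17+6.68)/2 × 2 = 17.85
  [7.25→7.75]: (6.68+5.87)/2 × 0.5 = 3.1375
  Sum = 99.0125 mcg/mL·h

AUC = 99.0 mcg/mL·h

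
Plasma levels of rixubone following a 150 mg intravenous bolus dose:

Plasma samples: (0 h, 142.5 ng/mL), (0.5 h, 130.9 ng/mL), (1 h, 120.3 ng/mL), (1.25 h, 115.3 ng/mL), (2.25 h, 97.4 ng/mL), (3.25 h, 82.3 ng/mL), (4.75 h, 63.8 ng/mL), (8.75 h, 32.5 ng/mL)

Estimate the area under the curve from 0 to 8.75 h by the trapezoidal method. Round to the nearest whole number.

AUC = 659 ng/mL·h

Trapezoidal AUC_0→8.75:
  [0→0.5]: (142.5+130.9)/2 × 0.5 = 68.35
  [0.5→1]: (130.9+120.3)/2 × 0.5 = 62.8
  [1→1.25]: (120.3+115.3)/2 × 0.25 = 29.45
  [1.25→2.25]: (115.3+97.4)/2 × 1 = 106.35
  [2.25→3.25]: (97.4+82.3)/2 × 1 = 89.85
  [3.25→4.75]: (82.3+63.8)/2 × 1.5 = 109.575
  [4.75→8.75]: (63.8+32.5)/2 × 4 = 192.6
  Sum = 658.975 ng/mL·h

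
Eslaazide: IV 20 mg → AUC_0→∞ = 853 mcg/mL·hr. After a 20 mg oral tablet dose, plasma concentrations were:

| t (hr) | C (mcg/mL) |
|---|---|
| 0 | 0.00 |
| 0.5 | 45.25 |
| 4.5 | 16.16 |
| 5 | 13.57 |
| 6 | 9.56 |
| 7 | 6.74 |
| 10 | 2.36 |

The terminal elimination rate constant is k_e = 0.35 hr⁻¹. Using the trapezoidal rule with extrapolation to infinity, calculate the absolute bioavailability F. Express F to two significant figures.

Trapezoidal AUC_0→10 (oral tablet):
  [0→0.5]: (0.00+45.25)/2 × 0.5 = 11.3125
  [0.5→4.5]: (45.25+16.16)/2 × 4 = 122.82
  [4.5→5]: (16.16+13.57)/2 × 0.5 = 7.4325
  [5→6]: (13.57+9.56)/2 × 1 = 11.565
  [6→7]: (9.56+6.74)/2 × 1 = 8.15
  [7→10]: (6.74+2.36)/2 × 3 = 13.65
  Sum = 174.93 mcg/mL·hr
Tail: C_last/k_e = 2.36/0.35 = 6.743
AUC_0→∞ (oral tablet) = 174.93 + 6.743 = 181.673 mcg/mL·hr
F = (AUC_ev/D_ev)/(AUC_iv/D_iv) = (181.673/20)/(853/20) = 9.08365/42.65 = 0.2130

F = 0.21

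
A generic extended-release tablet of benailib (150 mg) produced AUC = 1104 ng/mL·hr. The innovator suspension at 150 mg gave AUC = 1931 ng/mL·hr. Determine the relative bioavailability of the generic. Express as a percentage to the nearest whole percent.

F_rel = (AUC_test/D_test) / (AUC_ref/D_ref)
      = (1104/150) / (1931/150)
      = 7.36 / 12.8733 = 0.5717 = 57.17%

F_rel = 57%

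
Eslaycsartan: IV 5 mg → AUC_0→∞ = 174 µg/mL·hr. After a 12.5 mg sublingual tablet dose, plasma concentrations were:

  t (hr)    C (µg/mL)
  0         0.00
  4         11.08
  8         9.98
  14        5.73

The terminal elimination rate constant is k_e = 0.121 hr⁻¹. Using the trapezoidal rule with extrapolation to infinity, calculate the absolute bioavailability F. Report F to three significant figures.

F = 0.365

Trapezoidal AUC_0→14 (sublingual tablet):
  [0→4]: (0.00+11.08)/2 × 4 = 22.16
  [4→8]: (11.08+9.98)/2 × 4 = 42.12
  [8→14]: (9.98+5.73)/2 × 6 = 47.13
  Sum = 111.41 µg/mL·hr
Tail: C_last/k_e = 5.73/0.121 = 47.355
AUC_0→∞ (sublingual tablet) = 111.41 + 47.355 = 158.765 µg/mL·hr
F = (AUC_ev/D_ev)/(AUC_iv/D_iv) = (158.765/12.5)/(174/5) = 12.7012/34.8 = 0.3650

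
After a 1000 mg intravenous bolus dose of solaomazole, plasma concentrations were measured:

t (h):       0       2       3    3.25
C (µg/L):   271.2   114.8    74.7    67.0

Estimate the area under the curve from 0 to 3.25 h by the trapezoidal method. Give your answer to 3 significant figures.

AUC = 498 µg/L·h

Trapezoidal AUC_0→3.25:
  [0→2]: (271.2+114.8)/2 × 2 = 386.0
  [2→3]: (114.8+74.7)/2 × 1 = 94.75
  [3→3.25]: (74.7+67.0)/2 × 0.25 = 17.7125
  Sum = 498.4625 µg/L·h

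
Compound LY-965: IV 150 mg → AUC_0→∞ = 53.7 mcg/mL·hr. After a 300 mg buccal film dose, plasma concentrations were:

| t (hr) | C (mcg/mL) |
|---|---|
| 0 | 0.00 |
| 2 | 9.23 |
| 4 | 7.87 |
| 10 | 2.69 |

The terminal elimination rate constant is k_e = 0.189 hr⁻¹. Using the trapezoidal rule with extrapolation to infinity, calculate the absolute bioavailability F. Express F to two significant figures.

Trapezoidal AUC_0→10 (buccal film):
  [0→2]: (0.00+9.23)/2 × 2 = 9.23
  [2→4]: (9.23+7.87)/2 × 2 = 17.1
  [4→10]: (7.87+2.69)/2 × 6 = 31.68
  Sum = 58.01 mcg/mL·hr
Tail: C_last/k_e = 2.69/0.189 = 14.233
AUC_0→∞ (buccal film) = 58.01 + 14.233 = 72.243 mcg/mL·hr
F = (AUC_ev/D_ev)/(AUC_iv/D_iv) = (72.243/300)/(53.7/150) = 0.24081/0.358 = 0.6727

F = 0.67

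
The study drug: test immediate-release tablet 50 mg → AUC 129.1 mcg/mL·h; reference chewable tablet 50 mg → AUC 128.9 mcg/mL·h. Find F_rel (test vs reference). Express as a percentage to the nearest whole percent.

F_rel = 100%

F_rel = (AUC_test/D_test) / (AUC_ref/D_ref)
      = (129.1/50) / (128.9/50)
      = 2.582 / 2.578 = 1.0016 = 100.16%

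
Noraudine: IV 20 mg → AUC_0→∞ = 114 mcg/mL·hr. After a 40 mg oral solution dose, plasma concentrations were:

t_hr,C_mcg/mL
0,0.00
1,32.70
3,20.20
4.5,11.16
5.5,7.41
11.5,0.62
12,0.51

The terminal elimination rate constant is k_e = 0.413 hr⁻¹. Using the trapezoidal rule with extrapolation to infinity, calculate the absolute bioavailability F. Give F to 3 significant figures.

Trapezoidal AUC_0→12 (oral solution):
  [0→1]: (0.00+32.70)/2 × 1 = 16.35
  [1→3]: (32.70+20.20)/2 × 2 = 52.9
  [3→4.5]: (20.20+11.16)/2 × 1.5 = 23.52
  [4.5→5.5]: (11.16+7.41)/2 × 1 = 9.285
  [5.5→11.5]: (7.41+0.62)/2 × 6 = 24.09
  [11.5→12]: (0.62+0.51)/2 × 0.5 = 0.2825
  Sum = 126.4275 mcg/mL·hr
Tail: C_last/k_e = 0.51/0.413 = 1.235
AUC_0→∞ (oral solution) = 126.4275 + 1.235 = 127.6625 mcg/mL·hr
F = (AUC_ev/D_ev)/(AUC_iv/D_iv) = (127.6625/40)/(114/20) = 3.1915625/5.7 = 0.5599

F = 0.560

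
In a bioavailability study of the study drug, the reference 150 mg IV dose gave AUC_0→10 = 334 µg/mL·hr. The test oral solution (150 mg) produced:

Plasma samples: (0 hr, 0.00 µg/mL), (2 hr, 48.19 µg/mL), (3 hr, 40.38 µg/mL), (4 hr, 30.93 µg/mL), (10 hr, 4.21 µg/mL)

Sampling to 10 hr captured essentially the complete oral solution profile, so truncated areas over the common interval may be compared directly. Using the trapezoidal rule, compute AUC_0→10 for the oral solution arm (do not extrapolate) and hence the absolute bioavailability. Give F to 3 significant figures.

F = 0.699

Trapezoidal AUC_0→10 (oral solution):
  [0→2]: (0.00+48.19)/2 × 2 = 48.19
  [2→3]: (48.19+40.38)/2 × 1 = 44.285
  [3→4]: (40.38+30.93)/2 × 1 = 35.655
  [4→10]: (30.93+4.21)/2 × 6 = 105.42
  Sum = 233.55 µg/mL·hr
F = (AUC_ev/D_ev)/(AUC_iv/D_iv) = (233.55/150)/(334/150) = 1.557/2.22667 = 0.6993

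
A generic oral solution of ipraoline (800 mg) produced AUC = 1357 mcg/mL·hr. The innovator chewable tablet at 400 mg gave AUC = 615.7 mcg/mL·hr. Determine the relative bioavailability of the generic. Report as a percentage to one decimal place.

F_rel = (AUC_test/D_test) / (AUC_ref/D_ref)
      = (1357/800) / (615.7/400)
      = 1.69625 / 1.53925 = 1.1020 = 110.20%

F_rel = 110.2%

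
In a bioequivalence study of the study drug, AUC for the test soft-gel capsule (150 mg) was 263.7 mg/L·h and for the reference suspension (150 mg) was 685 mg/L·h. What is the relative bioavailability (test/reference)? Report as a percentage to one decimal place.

F_rel = (AUC_test/D_test) / (AUC_ref/D_ref)
      = (263.7/150) / (685/150)
      = 1.758 / 4.56667 = 0.3850 = 38.50%

F_rel = 38.5%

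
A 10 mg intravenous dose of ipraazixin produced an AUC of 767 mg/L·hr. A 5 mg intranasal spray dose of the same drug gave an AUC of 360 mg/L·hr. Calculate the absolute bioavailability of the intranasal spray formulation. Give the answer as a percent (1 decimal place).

F = 93.9%

F = (AUC_ev / D_ev) / (AUC_iv / D_iv)
  = (360/5) / (767/10)
  = 72 / 76.7 = 0.9387
  = 93.87%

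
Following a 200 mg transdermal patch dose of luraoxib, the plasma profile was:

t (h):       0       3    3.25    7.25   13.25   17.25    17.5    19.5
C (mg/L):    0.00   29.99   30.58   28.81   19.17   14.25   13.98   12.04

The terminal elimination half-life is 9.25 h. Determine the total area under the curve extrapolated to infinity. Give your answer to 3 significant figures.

Trapezoidal AUC_0→19.5:
  [0→3]: (0.00+29.99)/2 × 3 = 44.985
  [3→3.25]: (29.99+30.58)/2 × 0.25 = 7.57125
  [3.25→7.25]: (30.58+28.81)/2 × 4 = 118.78
  [7.25→13.25]: (28.81+19.17)/2 × 6 = 143.94
  [13.25→17.25]: (19.17+14.25)/2 × 4 = 66.84
  [17.25→17.5]: (14.25+13.98)/2 × 0.25 = 3.52875
  [17.5→19.5]: (13.98+12.04)/2 × 2 = 26.02
  Sum = 411.665 mg/L·h
k_e = ln2 / t½ = 0.693147 / 9.25 = 0.0749 h^-1
Extrapolated tail: C_last / k_e = 12.04 / 0.0749 = 160.748
AUC_0→∞ = 411.665 + 160.748 = 572.413 mg/L·h

AUC = 572 mg/L·h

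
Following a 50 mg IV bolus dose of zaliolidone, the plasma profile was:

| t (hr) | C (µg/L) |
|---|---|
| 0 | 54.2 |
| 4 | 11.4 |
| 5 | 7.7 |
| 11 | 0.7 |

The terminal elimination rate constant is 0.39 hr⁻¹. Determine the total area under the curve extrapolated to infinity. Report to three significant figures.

Trapezoidal AUC_0→11:
  [0→4]: (54.2+11.4)/2 × 4 = 131.2
  [4→5]: (11.4+7.7)/2 × 1 = 9.55
  [5→11]: (7.7+0.7)/2 × 6 = 25.2
  Sum = 165.95 µg/L·hr
Extrapolated tail: C_last / k_e = 0.7 / 0.39 = 1.795
AUC_0→∞ = 165.95 + 1.795 = 167.745 µg/L·hr

AUC = 168 µg/L·hr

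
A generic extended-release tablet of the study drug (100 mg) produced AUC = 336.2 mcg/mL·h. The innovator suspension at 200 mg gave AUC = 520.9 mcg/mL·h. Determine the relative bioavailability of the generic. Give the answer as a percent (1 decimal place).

F_rel = 129.1%

F_rel = (AUC_test/D_test) / (AUC_ref/D_ref)
      = (336.2/100) / (520.9/200)
      = 3.362 / 2.6045 = 1.2908 = 129.08%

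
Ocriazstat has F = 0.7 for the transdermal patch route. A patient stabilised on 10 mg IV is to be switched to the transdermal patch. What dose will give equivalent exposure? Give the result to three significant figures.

D_transdermal = 14.3 mg

For equal systemic exposure: F × D_ev = D_iv
D_ev = D_iv / F = 10 / 0.7 = 14.2857 mg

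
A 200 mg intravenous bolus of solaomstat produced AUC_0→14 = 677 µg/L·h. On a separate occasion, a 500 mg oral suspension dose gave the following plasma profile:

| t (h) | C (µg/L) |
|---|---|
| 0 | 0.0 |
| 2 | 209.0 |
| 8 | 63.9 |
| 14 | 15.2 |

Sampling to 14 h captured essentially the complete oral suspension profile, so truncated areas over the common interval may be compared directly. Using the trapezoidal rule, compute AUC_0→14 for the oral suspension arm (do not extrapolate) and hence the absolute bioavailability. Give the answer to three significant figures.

F = 0.747

Trapezoidal AUC_0→14 (oral suspension):
  [0→2]: (0.0+209.0)/2 × 2 = 209.0
  [2→8]: (209.0+63.9)/2 × 6 = 818.7
  [8→14]: (63.9+15.2)/2 × 6 = 237.3
  Sum = 1265.0 µg/L·h
F = (AUC_ev/D_ev)/(AUC_iv/D_iv) = (1265.0/500)/(677/200) = 2.53/3.385 = 0.7474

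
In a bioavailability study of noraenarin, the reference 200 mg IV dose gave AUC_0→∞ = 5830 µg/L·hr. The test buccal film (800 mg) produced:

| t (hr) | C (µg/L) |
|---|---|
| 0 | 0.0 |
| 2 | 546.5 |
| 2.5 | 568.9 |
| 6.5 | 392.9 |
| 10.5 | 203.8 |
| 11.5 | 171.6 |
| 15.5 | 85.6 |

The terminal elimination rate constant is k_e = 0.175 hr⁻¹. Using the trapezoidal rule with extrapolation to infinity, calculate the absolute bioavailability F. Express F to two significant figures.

F = 0.22

Trapezoidal AUC_0→15.5 (buccal film):
  [0→2]: (0.0+546.5)/2 × 2 = 546.5
  [2→2.5]: (546.5+568.9)/2 × 0.5 = 278.85
  [2.5→6.5]: (568.9+392.9)/2 × 4 = 1923.6
  [6.5→10.5]: (392.9+203.8)/2 × 4 = 1193.4
  [10.5→11.5]: (203.8+171.6)/2 × 1 = 187.7
  [11.5→15.5]: (171.6+85.6)/2 × 4 = 514.4
  Sum = 4644.45 µg/L·hr
Tail: C_last/k_e = 85.6/0.175 = 489.143
AUC_0→∞ (buccal film) = 4644.45 + 489.143 = 5133.593 µg/L·hr
F = (AUC_ev/D_ev)/(AUC_iv/D_iv) = (5133.593/800)/(5830/200) = 6.41699/29.15 = 0.2201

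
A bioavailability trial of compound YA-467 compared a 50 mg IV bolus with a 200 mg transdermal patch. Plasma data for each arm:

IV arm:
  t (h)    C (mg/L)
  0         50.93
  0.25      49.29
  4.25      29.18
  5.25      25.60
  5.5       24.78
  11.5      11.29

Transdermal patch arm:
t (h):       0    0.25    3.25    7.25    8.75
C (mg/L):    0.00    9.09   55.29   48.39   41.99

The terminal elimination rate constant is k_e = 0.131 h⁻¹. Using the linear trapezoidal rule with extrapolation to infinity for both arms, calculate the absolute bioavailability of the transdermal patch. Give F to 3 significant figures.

F = 0.436

Trapezoidal AUC_0→11.5 (IV):
  [0→0.25]: (50.93+49.29)/2 × 0.25 = 12.5275
  [0.25→4.25]: (49.29+29.18)/2 × 4 = 156.94
  [4.25→5.25]: (29.18+25.60)/2 × 1 = 27.39
  [5.25→5.5]: (25.60+24.78)/2 × 0.25 = 6.2975
  [5.5→11.5]: (24.78+11.29)/2 × 6 = 108.21
  Sum = 311.365 mg/L·h
IV tail: 11.29/0.131 = 86.183; AUC_iv,0→∞ = 311.365 + 86.183 = 397.548 mg/L·h
Trapezoidal AUC_0→8.75 (transdermal patch):
  [0→0.25]: (0.00+9.09)/2 × 0.25 = 1.13625
  [0.25→3.25]: (9.09+55.29)/2 × 3 = 96.57
  [3.25→7.25]: (55.29+48.39)/2 × 4 = 207.36
  [7.25→8.75]: (48.39+41.99)/2 × 1.5 = 67.785
  Sum = 372.85125 mg/L·h
transdermal patch tail: 41.99/0.131 = 320.534; AUC_ev,0→∞ = 372.85125 + 320.534 = 693.38525 mg/L·h
F = (AUC_ev/D_ev)/(AUC_iv/D_iv) = (693.38525/200)/(397.548/50) = 3.46693/7.95096 = 0.4360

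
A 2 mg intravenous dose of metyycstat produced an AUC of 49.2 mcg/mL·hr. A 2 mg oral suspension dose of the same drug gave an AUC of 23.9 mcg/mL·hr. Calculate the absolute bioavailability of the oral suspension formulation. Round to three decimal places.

F = 0.486

F = (AUC_ev / D_ev) / (AUC_iv / D_iv)
  = (23.9/2) / (49.2/2)
  = 11.95 / 24.6 = 0.4858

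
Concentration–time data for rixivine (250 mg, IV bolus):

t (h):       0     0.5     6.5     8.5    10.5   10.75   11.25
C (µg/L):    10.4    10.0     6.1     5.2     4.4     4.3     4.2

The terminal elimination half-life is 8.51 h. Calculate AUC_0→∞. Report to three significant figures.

Trapezoidal AUC_0→11.25:
  [0→0.5]: (10.4+10.0)/2 × 0.5 = 5.1
  [0.5→6.5]: (10.0+6.1)/2 × 6 = 48.3
  [6.5→8.5]: (6.1+5.2)/2 × 2 = 11.3
  [8.5→10.5]: (5.2+4.4)/2 × 2 = 9.6
  [10.5→10.75]: (4.4+4.3)/2 × 0.25 = 1.0875
  [10.75→11.25]: (4.3+4.2)/2 × 0.5 = 2.125
  Sum = 77.5125 µg/L·h
k_e = ln2 / t½ = 0.693147 / 8.51 = 0.0815 h^-1
Extrapolated tail: C_last / k_e = 4.2 / 0.0815 = 51.534
AUC_0→∞ = 77.5125 + 51.534 = 129.0465 µg/L·h

AUC = 129 µg/L·h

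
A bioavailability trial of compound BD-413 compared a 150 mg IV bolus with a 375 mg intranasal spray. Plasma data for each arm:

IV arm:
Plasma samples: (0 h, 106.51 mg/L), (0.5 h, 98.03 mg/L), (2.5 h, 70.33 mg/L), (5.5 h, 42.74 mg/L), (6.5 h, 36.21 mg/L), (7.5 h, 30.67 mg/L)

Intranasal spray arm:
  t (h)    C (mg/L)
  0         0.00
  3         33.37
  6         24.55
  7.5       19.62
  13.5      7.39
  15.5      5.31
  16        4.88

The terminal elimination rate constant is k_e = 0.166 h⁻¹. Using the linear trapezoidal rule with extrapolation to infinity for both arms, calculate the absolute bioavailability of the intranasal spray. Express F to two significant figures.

F = 0.18

Trapezoidal AUC_0→7.5 (IV):
  [0→0.5]: (106.51+98.03)/2 × 0.5 = 51.135
  [0.5→2.5]: (98.03+70.33)/2 × 2 = 168.36
  [2.5→5.5]: (70.33+42.74)/2 × 3 = 169.605
  [5.5→6.5]: (42.74+36.21)/2 × 1 = 39.475
  [6.5→7.5]: (36.21+30.67)/2 × 1 = 33.44
  Sum = 462.015 mg/L·h
IV tail: 30.67/0.166 = 184.759; AUC_iv,0→∞ = 462.015 + 184.759 = 646.774 mg/L·h
Trapezoidal AUC_0→16 (intranasal spray):
  [0→3]: (0.00+33.37)/2 × 3 = 50.055
  [3→6]: (33.37+24.55)/2 × 3 = 86.88
  [6→7.5]: (24.55+19.62)/2 × 1.5 = 33.1275
  [7.5→13.5]: (19.62+7.39)/2 × 6 = 81.03
  [13.5→15.5]: (7.39+5.31)/2 × 2 = 12.7
  [15.5→16]: (5.31+4.88)/2 × 0.5 = 2.5475
  Sum = 266.34 mg/L·h
intranasal spray tail: 4.88/0.166 = 29.398; AUC_ev,0→∞ = 266.34 + 29.398 = 295.738 mg/L·h
F = (AUC_ev/D_ev)/(AUC_iv/D_iv) = (295.738/375)/(646.774/150) = 0.788635/4.31183 = 0.1829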